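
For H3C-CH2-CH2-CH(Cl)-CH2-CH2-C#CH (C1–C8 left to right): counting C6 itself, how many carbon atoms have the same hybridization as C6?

C6 is sp3 (only σ bonds).
C1: sp3 ✓
C2: sp3 ✓
C3: sp3 ✓
C4: sp3 ✓
C5: sp3 ✓
C6: sp3 ✓
C7: sp
C8: sp
6 carbons are sp3.

6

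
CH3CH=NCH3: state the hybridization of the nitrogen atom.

Two σ bonds + one lone pair = steric number 3 → sp2.

sp2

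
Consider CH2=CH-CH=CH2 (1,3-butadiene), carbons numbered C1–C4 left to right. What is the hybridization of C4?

sp²

C4 — 3 σ bonds, plus one π bond. Steric number 3, so sp2.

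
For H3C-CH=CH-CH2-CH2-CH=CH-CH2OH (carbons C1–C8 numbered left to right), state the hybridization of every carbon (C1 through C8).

C1 sp3, C2 sp2, C3 sp2, C4 sp3, C5 sp3, C6 sp2, C7 sp2, C8 sp3

C1 is sp3: 4 σ bonds, 4 electron-density regions.
C2 carries 3 σ bonds, plus one π bond, giving a steric number of 3, so it is sp2.
C3 carries 3 σ bonds, plus one π bond, giving a steric number of 3, so it is sp2.
C4: 4 σ bonds — 4 electron domains, sp3.
C5 (4 σ bonds) has steric number 4: sp3.
C6 (3 σ bonds, plus one π bond) has steric number 3: sp2.
C7 — 3 σ bonds, plus one π bond. Steric number 3, so sp2.
C8 — 4 σ bonds. Steric number 4, so sp3.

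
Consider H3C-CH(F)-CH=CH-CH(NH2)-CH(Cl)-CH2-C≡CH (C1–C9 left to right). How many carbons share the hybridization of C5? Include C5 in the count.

5

C5 is sp3 (only σ bonds).
C1: sp3 ✓
C2: sp3 ✓
C3: sp2
C4: sp2
C5: sp3 ✓
C6: sp3 ✓
C7: sp3 ✓
C8: sp
C9: sp
5 carbons are sp3.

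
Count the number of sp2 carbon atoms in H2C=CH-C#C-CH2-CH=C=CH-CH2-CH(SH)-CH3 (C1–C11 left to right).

C1: sp2 ✓
C2: sp2 ✓
C3: sp
C4: sp
C5: sp3
C6: sp2 ✓
C7: sp
C8: sp2 ✓
C9: sp3
C10: sp3
C11: sp3
C1, C2, C6, C8 → 4 sp2 carbons.

4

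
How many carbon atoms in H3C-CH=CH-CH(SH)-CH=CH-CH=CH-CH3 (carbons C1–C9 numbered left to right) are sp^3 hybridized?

C1: sp3 ✓
C2: sp2
C3: sp2
C4: sp3 ✓
C5: sp2
C6: sp2
C7: sp2
C8: sp2
C9: sp3 ✓
C1, C4, C9 → 3 sp3 carbons.

3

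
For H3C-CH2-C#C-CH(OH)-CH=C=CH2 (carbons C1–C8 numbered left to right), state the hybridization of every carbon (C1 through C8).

C1 sp3, C2 sp3, C3 sp, C4 sp, C5 sp3, C6 sp2, C7 sp, C8 sp2

C1: 4 σ bonds; 4 regions of electron density → sp3.
C2: 4 σ bonds — 4 electron domains, sp3.
C3 is sp: 2 σ bonds, plus two π bonds, 2 electron-density regions.
C4 (2 σ bonds, plus two π bonds) has steric number 2: sp.
C5: 4 σ bonds — 4 electron domains, sp3.
C6: 3 σ bonds, plus one π bond; 3 regions of electron density → sp2.
C7 has 2 σ bonds, plus two π bonds: steric number 2 → sp.
C8 (3 σ bonds, plus one π bond) has steric number 3: sp2.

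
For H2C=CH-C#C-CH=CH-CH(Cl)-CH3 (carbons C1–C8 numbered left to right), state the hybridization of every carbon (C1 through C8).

C1 sp2, C2 sp2, C3 sp, C4 sp, C5 sp2, C6 sp2, C7 sp3, C8 sp3

C1: 3 σ bonds, plus one π bond; 3 regions of electron density → sp2.
C2: 3 σ bonds, plus one π bond — 3 electron domains, sp2.
C3 is sp: 2 σ bonds, plus two π bonds, 2 electron-density regions.
C4: 2 σ bonds, plus two π bonds; 2 regions of electron density → sp.
C5 — 3 σ bonds, plus one π bond. Steric number 3, so sp2.
C6 carries 3 σ bonds, plus one π bond, giving a steric number of 3, so it is sp2.
C7 — 4 σ bonds. Steric number 4, so sp3.
C8 (4 σ bonds) has steric number 4: sp3.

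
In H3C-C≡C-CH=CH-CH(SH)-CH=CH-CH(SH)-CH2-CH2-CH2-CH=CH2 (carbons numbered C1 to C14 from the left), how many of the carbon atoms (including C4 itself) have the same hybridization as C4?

C4 is sp2 (one π bond).
C1: sp3
C2: sp
C3: sp
C4: sp2 ✓
C5: sp2 ✓
C6: sp3
C7: sp2 ✓
C8: sp2 ✓
C9: sp3
C10: sp3
C11: sp3
C12: sp3
C13: sp2 ✓
C14: sp2 ✓
6 carbons are sp2.

6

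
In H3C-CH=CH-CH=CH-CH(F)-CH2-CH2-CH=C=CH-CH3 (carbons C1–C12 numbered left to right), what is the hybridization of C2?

C2: 3 σ bonds, plus one π bond; 3 regions of electron density → sp2.

sp²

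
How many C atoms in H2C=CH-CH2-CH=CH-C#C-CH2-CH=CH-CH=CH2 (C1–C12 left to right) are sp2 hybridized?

8

C1: sp2 ✓
C2: sp2 ✓
C3: sp3
C4: sp2 ✓
C5: sp2 ✓
C6: sp
C7: sp
C8: sp3
C9: sp2 ✓
C10: sp2 ✓
C11: sp2 ✓
C12: sp2 ✓
C1, C2, C4, C5, C9, C10, C11, C12 → 8 sp2 carbons.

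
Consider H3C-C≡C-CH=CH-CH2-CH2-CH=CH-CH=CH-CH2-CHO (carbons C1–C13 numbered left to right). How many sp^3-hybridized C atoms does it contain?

C1: sp3 ✓
C2: sp
C3: sp
C4: sp2
C5: sp2
C6: sp3 ✓
C7: sp3 ✓
C8: sp2
C9: sp2
C10: sp2
C11: sp2
C12: sp3 ✓
C13: sp2
C1, C6, C7, C12 → 4 sp3 carbons.

4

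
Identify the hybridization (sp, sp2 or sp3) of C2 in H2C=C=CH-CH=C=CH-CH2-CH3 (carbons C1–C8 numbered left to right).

sp

C2 is sp: 2 σ bonds, plus two π bonds, 2 electron-density regions.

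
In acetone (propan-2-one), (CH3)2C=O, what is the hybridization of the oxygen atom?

sp2

One σ bond + two lone pairs = steric number 3 → sp2.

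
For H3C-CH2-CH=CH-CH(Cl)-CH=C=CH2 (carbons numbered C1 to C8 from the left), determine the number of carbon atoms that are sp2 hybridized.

4

C1: sp3
C2: sp3
C3: sp2 ✓
C4: sp2 ✓
C5: sp3
C6: sp2 ✓
C7: sp
C8: sp2 ✓
C3, C4, C6, C8 → 4 sp2 carbons.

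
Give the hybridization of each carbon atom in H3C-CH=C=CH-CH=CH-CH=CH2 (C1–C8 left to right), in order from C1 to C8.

C1 carries 4 σ bonds, giving a steric number of 4, so it is sp3.
C2 (3 σ bonds, plus one π bond) has steric number 3: sp2.
C3 has 2 σ bonds, plus two π bonds: steric number 2 → sp.
C4: 3 σ bonds, plus one π bond; 3 regions of electron density → sp2.
C5 is sp2: 3 σ bonds, plus one π bond, 3 electron-density regions.
C6 carries 3 σ bonds, plus one π bond, giving a steric number of 3, so it is sp2.
C7 has 3 σ bonds, plus one π bond: steric number 3 → sp2.
C8 has 3 σ bonds, plus one π bond: steric number 3 → sp2.

C1 sp3, C2 sp2, C3 sp, C4 sp2, C5 sp2, C6 sp2, C7 sp2, C8 sp2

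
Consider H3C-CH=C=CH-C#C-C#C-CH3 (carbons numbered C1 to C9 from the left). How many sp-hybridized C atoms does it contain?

5

C1: sp3
C2: sp2
C3: sp ✓
C4: sp2
C5: sp ✓
C6: sp ✓
C7: sp ✓
C8: sp ✓
C9: sp3
C3, C5, C6, C7, C8 → 5 sp carbons.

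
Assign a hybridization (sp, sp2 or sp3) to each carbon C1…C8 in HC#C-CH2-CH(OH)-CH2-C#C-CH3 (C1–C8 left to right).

C1 sp, C2 sp, C3 sp3, C4 sp3, C5 sp3, C6 sp, C7 sp, C8 sp3

C1: 2 σ bonds, plus two π bonds — 2 electron domains, sp.
C2 — 2 σ bonds, plus two π bonds. Steric number 2, so sp.
C3: 4 σ bonds; 4 regions of electron density → sp3.
C4 has 4 σ bonds: steric number 4 → sp3.
C5 carries 4 σ bonds, giving a steric number of 4, so it is sp3.
C6: 2 σ bonds, plus two π bonds; 2 regions of electron density → sp.
C7: 2 σ bonds, plus two π bonds; 2 regions of electron density → sp.
C8: 4 σ bonds; 4 regions of electron density → sp3.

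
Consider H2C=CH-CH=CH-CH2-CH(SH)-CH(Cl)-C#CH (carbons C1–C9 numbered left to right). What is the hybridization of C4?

C4 is sp2: 3 σ bonds, plus one π bond, 3 electron-density regions.

sp²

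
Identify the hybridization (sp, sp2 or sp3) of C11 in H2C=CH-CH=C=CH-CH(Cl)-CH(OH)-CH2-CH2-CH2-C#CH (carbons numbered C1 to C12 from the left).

sp

C11 is sp: 2 σ bonds, plus two π bonds, 2 electron-density regions.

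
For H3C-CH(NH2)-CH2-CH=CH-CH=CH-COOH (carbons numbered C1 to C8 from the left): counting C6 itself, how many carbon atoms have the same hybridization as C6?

C6 is sp2 (one π bond).
C1: sp3
C2: sp3
C3: sp3
C4: sp2 ✓
C5: sp2 ✓
C6: sp2 ✓
C7: sp2 ✓
C8: sp2 ✓
5 carbons are sp2.

5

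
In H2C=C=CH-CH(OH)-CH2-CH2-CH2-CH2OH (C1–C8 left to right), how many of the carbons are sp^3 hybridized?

5

C1: sp2
C2: sp
C3: sp2
C4: sp3 ✓
C5: sp3 ✓
C6: sp3 ✓
C7: sp3 ✓
C8: sp3 ✓
C4, C5, C6, C7, C8 → 5 sp3 carbons.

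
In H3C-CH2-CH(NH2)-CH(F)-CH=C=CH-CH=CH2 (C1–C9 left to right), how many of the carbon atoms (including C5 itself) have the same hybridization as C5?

4

C5 is sp2 (one π bond).
C1: sp3
C2: sp3
C3: sp3
C4: sp3
C5: sp2 ✓
C6: sp
C7: sp2 ✓
C8: sp2 ✓
C9: sp2 ✓
4 carbons are sp2.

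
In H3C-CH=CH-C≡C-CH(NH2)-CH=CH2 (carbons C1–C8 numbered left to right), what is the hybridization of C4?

C4 (2 σ bonds, plus two π bonds) has steric number 2: sp.

sp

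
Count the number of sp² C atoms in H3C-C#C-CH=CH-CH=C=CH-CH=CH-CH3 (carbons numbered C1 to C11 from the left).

C1: sp3
C2: sp
C3: sp
C4: sp2 ✓
C5: sp2 ✓
C6: sp2 ✓
C7: sp
C8: sp2 ✓
C9: sp2 ✓
C10: sp2 ✓
C11: sp3
C4, C5, C6, C8, C9, C10 → 6 sp2 carbons.

6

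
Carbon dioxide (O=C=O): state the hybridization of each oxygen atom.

sp^2

One σ bond + two lone pairs = steric number 3 → sp2.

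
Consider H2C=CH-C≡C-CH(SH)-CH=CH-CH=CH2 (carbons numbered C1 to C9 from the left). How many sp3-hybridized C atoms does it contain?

1

C1: sp2
C2: sp2
C3: sp
C4: sp
C5: sp3 ✓
C6: sp2
C7: sp2
C8: sp2
C9: sp2
C5 → 1 sp3 carbon.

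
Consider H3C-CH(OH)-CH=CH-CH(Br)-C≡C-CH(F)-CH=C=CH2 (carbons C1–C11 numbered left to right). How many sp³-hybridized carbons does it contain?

4

C1: sp3 ✓
C2: sp3 ✓
C3: sp2
C4: sp2
C5: sp3 ✓
C6: sp
C7: sp
C8: sp3 ✓
C9: sp2
C10: sp
C11: sp2
C1, C2, C5, C8 → 4 sp3 carbons.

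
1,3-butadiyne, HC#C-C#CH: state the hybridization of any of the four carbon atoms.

sp

Every carbon is part of a C≡C triple bond: two σ regions → sp.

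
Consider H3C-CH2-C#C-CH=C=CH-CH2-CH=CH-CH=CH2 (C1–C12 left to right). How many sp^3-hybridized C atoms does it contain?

3

C1: sp3 ✓
C2: sp3 ✓
C3: sp
C4: sp
C5: sp2
C6: sp
C7: sp2
C8: sp3 ✓
C9: sp2
C10: sp2
C11: sp2
C12: sp2
C1, C2, C8 → 3 sp3 carbons.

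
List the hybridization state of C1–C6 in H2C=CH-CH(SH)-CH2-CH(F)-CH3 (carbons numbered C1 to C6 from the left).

C1 sp2, C2 sp2, C3 sp3, C4 sp3, C5 sp3, C6 sp3

C1 — 3 σ bonds, plus one π bond. Steric number 3, so sp2.
C2 is sp2: 3 σ bonds, plus one π bond, 3 electron-density regions.
C3 — 4 σ bonds. Steric number 4, so sp3.
C4 — 4 σ bonds. Steric number 4, so sp3.
C5 is sp3: 4 σ bonds, 4 electron-density regions.
C6 — 4 σ bonds. Steric number 4, so sp3.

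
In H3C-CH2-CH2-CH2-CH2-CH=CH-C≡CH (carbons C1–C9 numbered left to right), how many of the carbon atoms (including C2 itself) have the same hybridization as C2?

C2 is sp3 (only σ bonds).
C1: sp3 ✓
C2: sp3 ✓
C3: sp3 ✓
C4: sp3 ✓
C5: sp3 ✓
C6: sp2
C7: sp2
C8: sp
C9: sp
5 carbons are sp3.

5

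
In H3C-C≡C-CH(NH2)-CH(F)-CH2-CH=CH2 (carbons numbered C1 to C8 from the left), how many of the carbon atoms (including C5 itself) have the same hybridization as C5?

4

C5 is sp3 (only σ bonds).
C1: sp3 ✓
C2: sp
C3: sp
C4: sp3 ✓
C5: sp3 ✓
C6: sp3 ✓
C7: sp2
C8: sp2
4 carbons are sp3.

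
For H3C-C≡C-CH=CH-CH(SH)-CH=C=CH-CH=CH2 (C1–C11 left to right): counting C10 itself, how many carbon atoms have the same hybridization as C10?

C10 is sp2 (one π bond).
C1: sp3
C2: sp
C3: sp
C4: sp2 ✓
C5: sp2 ✓
C6: sp3
C7: sp2 ✓
C8: sp
C9: sp2 ✓
C10: sp2 ✓
C11: sp2 ✓
6 carbons are sp2.

6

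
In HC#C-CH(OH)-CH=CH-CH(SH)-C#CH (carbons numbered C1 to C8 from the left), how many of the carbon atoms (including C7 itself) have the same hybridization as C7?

4

C7 is sp (two π bonds).
C1: sp ✓
C2: sp ✓
C3: sp3
C4: sp2
C5: sp2
C6: sp3
C7: sp ✓
C8: sp ✓
4 carbons are sp.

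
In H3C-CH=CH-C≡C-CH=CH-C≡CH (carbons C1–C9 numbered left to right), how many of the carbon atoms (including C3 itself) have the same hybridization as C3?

4

C3 is sp2 (one π bond).
C1: sp3
C2: sp2 ✓
C3: sp2 ✓
C4: sp
C5: sp
C6: sp2 ✓
C7: sp2 ✓
C8: sp
C9: sp
4 carbons are sp2.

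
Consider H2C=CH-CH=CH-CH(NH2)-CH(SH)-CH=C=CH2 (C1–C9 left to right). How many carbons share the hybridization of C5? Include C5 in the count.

2

C5 is sp3 (only σ bonds).
C1: sp2
C2: sp2
C3: sp2
C4: sp2
C5: sp3 ✓
C6: sp3 ✓
C7: sp2
C8: sp
C9: sp2
2 carbons are sp3.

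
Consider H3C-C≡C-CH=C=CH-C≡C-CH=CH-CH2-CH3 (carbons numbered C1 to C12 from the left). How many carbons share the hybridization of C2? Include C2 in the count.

C2 is sp (two π bonds).
C1: sp3
C2: sp ✓
C3: sp ✓
C4: sp2
C5: sp ✓
C6: sp2
C7: sp ✓
C8: sp ✓
C9: sp2
C10: sp2
C11: sp3
C12: sp3
5 carbons are sp.

5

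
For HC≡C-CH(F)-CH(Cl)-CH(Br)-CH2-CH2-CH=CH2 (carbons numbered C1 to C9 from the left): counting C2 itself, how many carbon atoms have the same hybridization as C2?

2

C2 is sp (two π bonds).
C1: sp ✓
C2: sp ✓
C3: sp3
C4: sp3
C5: sp3
C6: sp3
C7: sp3
C8: sp2
C9: sp2
2 carbons are sp.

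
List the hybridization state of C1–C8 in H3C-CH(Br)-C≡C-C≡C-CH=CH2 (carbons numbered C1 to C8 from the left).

C1 sp3, C2 sp3, C3 sp, C4 sp, C5 sp, C6 sp, C7 sp2, C8 sp2

C1: 4 σ bonds — 4 electron domains, sp3.
C2 — 4 σ bonds. Steric number 4, so sp3.
C3 (2 σ bonds, plus two π bonds) has steric number 2: sp.
C4 carries 2 σ bonds, plus two π bonds, giving a steric number of 2, so it is sp.
C5 has 2 σ bonds, plus two π bonds: steric number 2 → sp.
C6 has 2 σ bonds, plus two π bonds: steric number 2 → sp.
C7 is sp2: 3 σ bonds, plus one π bond, 3 electron-density regions.
C8: 3 σ bonds, plus one π bond — 3 electron domains, sp2.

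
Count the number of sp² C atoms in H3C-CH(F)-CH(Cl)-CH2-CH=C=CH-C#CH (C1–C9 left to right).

C1: sp3
C2: sp3
C3: sp3
C4: sp3
C5: sp2 ✓
C6: sp
C7: sp2 ✓
C8: sp
C9: sp
C5, C7 → 2 sp2 carbons.

2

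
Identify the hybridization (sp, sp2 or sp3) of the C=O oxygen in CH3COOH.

The C=O oxygen is sp2: 1 σ bond and 2 lone pairs, plus one π bond, 3 electron-density regions.

sp²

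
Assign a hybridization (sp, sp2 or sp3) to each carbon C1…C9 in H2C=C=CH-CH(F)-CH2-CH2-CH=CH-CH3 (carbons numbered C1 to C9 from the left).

C1: 3 σ bonds, plus one π bond; 3 regions of electron density → sp2.
C2: 2 σ bonds, plus two π bonds; 2 regions of electron density → sp.
C3 (3 σ bonds, plus one π bond) has steric number 3: sp2.
C4 (4 σ bonds) has steric number 4: sp3.
C5 has 4 σ bonds: steric number 4 → sp3.
C6 has 4 σ bonds: steric number 4 → sp3.
C7 — 3 σ bonds, plus one π bond. Steric number 3, so sp2.
C8 carries 3 σ bonds, plus one π bond, giving a steric number of 3, so it is sp2.
C9: 4 σ bonds; 4 regions of electron density → sp3.

C1 sp2, C2 sp, C3 sp2, C4 sp3, C5 sp3, C6 sp3, C7 sp2, C8 sp2, C9 sp3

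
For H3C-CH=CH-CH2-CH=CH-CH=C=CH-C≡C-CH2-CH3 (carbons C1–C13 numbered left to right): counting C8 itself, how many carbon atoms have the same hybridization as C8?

C8 is sp (two π bonds).
C1: sp3
C2: sp2
C3: sp2
C4: sp3
C5: sp2
C6: sp2
C7: sp2
C8: sp ✓
C9: sp2
C10: sp ✓
C11: sp ✓
C12: sp3
C13: sp3
3 carbons are sp.

3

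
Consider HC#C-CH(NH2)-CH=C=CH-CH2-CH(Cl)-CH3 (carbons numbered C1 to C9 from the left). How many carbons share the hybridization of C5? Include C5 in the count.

C5 is sp (two π bonds).
C1: sp ✓
C2: sp ✓
C3: sp3
C4: sp2
C5: sp ✓
C6: sp2
C7: sp3
C8: sp3
C9: sp3
3 carbons are sp.

3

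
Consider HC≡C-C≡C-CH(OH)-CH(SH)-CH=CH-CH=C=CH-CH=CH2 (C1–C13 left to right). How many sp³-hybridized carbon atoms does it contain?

2

C1: sp
C2: sp
C3: sp
C4: sp
C5: sp3 ✓
C6: sp3 ✓
C7: sp2
C8: sp2
C9: sp2
C10: sp
C11: sp2
C12: sp2
C13: sp2
C5, C6 → 2 sp3 carbons.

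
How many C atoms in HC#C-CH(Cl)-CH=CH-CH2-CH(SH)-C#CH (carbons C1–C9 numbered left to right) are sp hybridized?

C1: sp ✓
C2: sp ✓
C3: sp3
C4: sp2
C5: sp2
C6: sp3
C7: sp3
C8: sp ✓
C9: sp ✓
C1, C2, C8, C9 → 4 sp carbons.

4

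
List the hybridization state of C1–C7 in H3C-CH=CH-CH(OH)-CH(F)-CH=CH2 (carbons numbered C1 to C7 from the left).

C1 is sp3: 4 σ bonds, 4 electron-density regions.
C2: 3 σ bonds, plus one π bond; 3 regions of electron density → sp2.
C3: 3 σ bonds, plus one π bond; 3 regions of electron density → sp2.
C4 is sp3: 4 σ bonds, 4 electron-density regions.
C5: 4 σ bonds — 4 electron domains, sp3.
C6 — 3 σ bonds, plus one π bond. Steric number 3, so sp2.
C7: 3 σ bonds, plus one π bond — 3 electron domains, sp2.

C1 sp3, C2 sp2, C3 sp2, C4 sp3, C5 sp3, C6 sp2, C7 sp2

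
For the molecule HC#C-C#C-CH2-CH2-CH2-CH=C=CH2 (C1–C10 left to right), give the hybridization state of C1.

C1: 2 σ bonds, plus two π bonds; 2 regions of electron density → sp.

sp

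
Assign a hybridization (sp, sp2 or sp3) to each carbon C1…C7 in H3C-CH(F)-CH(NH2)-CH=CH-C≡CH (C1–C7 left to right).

C1 carries 4 σ bonds, giving a steric number of 4, so it is sp3.
C2: 4 σ bonds; 4 regions of electron density → sp3.
C3 — 4 σ bonds. Steric number 4, so sp3.
C4 has 3 σ bonds, plus one π bond: steric number 3 → sp2.
C5 has 3 σ bonds, plus one π bond: steric number 3 → sp2.
C6 (2 σ bonds, plus two π bonds) has steric number 2: sp.
C7 has 2 σ bonds, plus two π bonds: steric number 2 → sp.

C1 sp3, C2 sp3, C3 sp3, C4 sp2, C5 sp2, C6 sp, C7 sp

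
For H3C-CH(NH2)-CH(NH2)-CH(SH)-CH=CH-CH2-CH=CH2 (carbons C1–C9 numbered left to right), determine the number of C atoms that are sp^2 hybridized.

C1: sp3
C2: sp3
C3: sp3
C4: sp3
C5: sp2 ✓
C6: sp2 ✓
C7: sp3
C8: sp2 ✓
C9: sp2 ✓
C5, C6, C8, C9 → 4 sp2 carbons.

4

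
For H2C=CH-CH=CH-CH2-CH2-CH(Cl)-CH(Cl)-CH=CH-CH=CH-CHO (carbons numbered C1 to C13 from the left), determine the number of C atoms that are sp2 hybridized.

9

C1: sp2 ✓
C2: sp2 ✓
C3: sp2 ✓
C4: sp2 ✓
C5: sp3
C6: sp3
C7: sp3
C8: sp3
C9: sp2 ✓
C10: sp2 ✓
C11: sp2 ✓
C12: sp2 ✓
C13: sp2 ✓
C1, C2, C3, C4, C9, C10, C11, C12, C13 → 9 sp2 carbons.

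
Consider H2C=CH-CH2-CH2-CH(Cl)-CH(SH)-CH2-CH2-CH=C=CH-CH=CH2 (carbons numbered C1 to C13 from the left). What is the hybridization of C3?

sp3

C3 — 4 σ bonds. Steric number 4, so sp3.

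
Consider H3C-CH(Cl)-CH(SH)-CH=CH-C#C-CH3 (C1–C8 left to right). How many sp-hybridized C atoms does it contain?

2

C1: sp3
C2: sp3
C3: sp3
C4: sp2
C5: sp2
C6: sp ✓
C7: sp ✓
C8: sp3
C6, C7 → 2 sp carbons.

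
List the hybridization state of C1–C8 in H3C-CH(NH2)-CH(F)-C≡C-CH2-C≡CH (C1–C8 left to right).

C1 sp3, C2 sp3, C3 sp3, C4 sp, C5 sp, C6 sp3, C7 sp, C8 sp

C1: 4 σ bonds; 4 regions of electron density → sp3.
C2 is sp3: 4 σ bonds, 4 electron-density regions.
C3 is sp3: 4 σ bonds, 4 electron-density regions.
C4: 2 σ bonds, plus two π bonds; 2 regions of electron density → sp.
C5 carries 2 σ bonds, plus two π bonds, giving a steric number of 2, so it is sp.
C6 is sp3: 4 σ bonds, 4 electron-density regions.
C7 is sp: 2 σ bonds, plus two π bonds, 2 electron-density regions.
C8: 2 σ bonds, plus two π bonds — 2 electron domains, sp.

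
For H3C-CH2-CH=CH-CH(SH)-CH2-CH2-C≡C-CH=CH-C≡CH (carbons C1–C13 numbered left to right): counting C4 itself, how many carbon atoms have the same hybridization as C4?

4

C4 is sp2 (one π bond).
C1: sp3
C2: sp3
C3: sp2 ✓
C4: sp2 ✓
C5: sp3
C6: sp3
C7: sp3
C8: sp
C9: sp
C10: sp2 ✓
C11: sp2 ✓
C12: sp
C13: sp
4 carbons are sp2.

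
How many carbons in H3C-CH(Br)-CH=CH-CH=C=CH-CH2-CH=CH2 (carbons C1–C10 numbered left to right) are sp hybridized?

C1: sp3
C2: sp3
C3: sp2
C4: sp2
C5: sp2
C6: sp ✓
C7: sp2
C8: sp3
C9: sp2
C10: sp2
C6 → 1 sp carbon.

1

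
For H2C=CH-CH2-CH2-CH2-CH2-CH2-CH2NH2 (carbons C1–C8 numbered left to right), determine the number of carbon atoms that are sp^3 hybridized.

C1: sp2
C2: sp2
C3: sp3 ✓
C4: sp3 ✓
C5: sp3 ✓
C6: sp3 ✓
C7: sp3 ✓
C8: sp3 ✓
C3, C4, C5, C6, C7, C8 → 6 sp3 carbons.

6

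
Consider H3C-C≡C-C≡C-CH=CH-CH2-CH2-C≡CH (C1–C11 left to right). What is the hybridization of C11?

sp

C11 is sp: 2 σ bonds, plus two π bonds, 2 electron-density regions.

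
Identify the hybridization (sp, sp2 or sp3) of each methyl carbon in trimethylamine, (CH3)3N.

sp³

Each methyl carbon: 4 σ bonds — 4 electron domains, sp3.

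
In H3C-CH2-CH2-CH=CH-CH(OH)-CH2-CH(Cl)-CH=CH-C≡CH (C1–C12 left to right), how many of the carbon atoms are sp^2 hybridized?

C1: sp3
C2: sp3
C3: sp3
C4: sp2 ✓
C5: sp2 ✓
C6: sp3
C7: sp3
C8: sp3
C9: sp2 ✓
C10: sp2 ✓
C11: sp
C12: sp
C4, C5, C9, C10 → 4 sp2 carbons.

4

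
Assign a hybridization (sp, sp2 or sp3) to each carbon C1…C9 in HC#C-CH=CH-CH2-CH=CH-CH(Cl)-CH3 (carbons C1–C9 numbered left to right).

C1 has 2 σ bonds, plus two π bonds: steric number 2 → sp.
C2 (2 σ bonds, plus two π bonds) has steric number 2: sp.
C3 — 3 σ bonds, plus one π bond. Steric number 3, so sp2.
C4 — 3 σ bonds, plus one π bond. Steric number 3, so sp2.
C5 (4 σ bonds) has steric number 4: sp3.
C6 has 3 σ bonds, plus one π bond: steric number 3 → sp2.
C7: 3 σ bonds, plus one π bond — 3 electron domains, sp2.
C8 (4 σ bonds) has steric number 4: sp3.
C9 — 4 σ bonds. Steric number 4, so sp3.

C1 sp, C2 sp, C3 sp2, C4 sp2, C5 sp3, C6 sp2, C7 sp2, C8 sp3, C9 sp3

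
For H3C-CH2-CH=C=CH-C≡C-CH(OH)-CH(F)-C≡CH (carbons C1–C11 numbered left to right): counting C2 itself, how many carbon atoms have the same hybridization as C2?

C2 is sp3 (only σ bonds).
C1: sp3 ✓
C2: sp3 ✓
C3: sp2
C4: sp
C5: sp2
C6: sp
C7: sp
C8: sp3 ✓
C9: sp3 ✓
C10: sp
C11: sp
4 carbons are sp3.

4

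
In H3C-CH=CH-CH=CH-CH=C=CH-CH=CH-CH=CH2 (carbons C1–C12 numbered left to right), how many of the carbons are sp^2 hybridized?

10

C1: sp3
C2: sp2 ✓
C3: sp2 ✓
C4: sp2 ✓
C5: sp2 ✓
C6: sp2 ✓
C7: sp
C8: sp2 ✓
C9: sp2 ✓
C10: sp2 ✓
C11: sp2 ✓
C12: sp2 ✓
C2, C3, C4, C5, C6, C8, C9, C10, C11, C12 → 10 sp2 carbons.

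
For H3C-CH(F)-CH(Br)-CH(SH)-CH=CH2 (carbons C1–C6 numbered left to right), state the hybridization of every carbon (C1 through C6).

C1 sp3, C2 sp3, C3 sp3, C4 sp3, C5 sp2, C6 sp2

C1: 4 σ bonds — 4 electron domains, sp3.
C2 is sp3: 4 σ bonds, 4 electron-density regions.
C3 carries 4 σ bonds, giving a steric number of 4, so it is sp3.
C4: 4 σ bonds; 4 regions of electron density → sp3.
C5 — 3 σ bonds, plus one π bond. Steric number 3, so sp2.
C6: 3 σ bonds, plus one π bond — 3 electron domains, sp2.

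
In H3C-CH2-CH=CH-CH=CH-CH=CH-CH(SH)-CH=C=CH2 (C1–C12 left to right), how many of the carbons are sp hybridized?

1

C1: sp3
C2: sp3
C3: sp2
C4: sp2
C5: sp2
C6: sp2
C7: sp2
C8: sp2
C9: sp3
C10: sp2
C11: sp ✓
C12: sp2
C11 → 1 sp carbon.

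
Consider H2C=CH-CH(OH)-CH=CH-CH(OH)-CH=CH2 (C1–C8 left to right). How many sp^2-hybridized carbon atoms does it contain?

C1: sp2 ✓
C2: sp2 ✓
C3: sp3
C4: sp2 ✓
C5: sp2 ✓
C6: sp3
C7: sp2 ✓
C8: sp2 ✓
C1, C2, C4, C5, C7, C8 → 6 sp2 carbons.

6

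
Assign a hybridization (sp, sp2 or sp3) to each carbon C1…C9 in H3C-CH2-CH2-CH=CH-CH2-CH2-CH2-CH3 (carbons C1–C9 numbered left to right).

C1: 4 σ bonds — 4 electron domains, sp3.
C2 has 4 σ bonds: steric number 4 → sp3.
C3 — 4 σ bonds. Steric number 4, so sp3.
C4: 3 σ bonds, plus one π bond; 3 regions of electron density → sp2.
C5 — 3 σ bonds, plus one π bond. Steric number 3, so sp2.
C6: 4 σ bonds — 4 electron domains, sp3.
C7: 4 σ bonds; 4 regions of electron density → sp3.
C8 — 4 σ bonds. Steric number 4, so sp3.
C9 carries 4 σ bonds, giving a steric number of 4, so it is sp3.

C1 sp3, C2 sp3, C3 sp3, C4 sp2, C5 sp2, C6 sp3, C7 sp3, C8 sp3, C9 sp3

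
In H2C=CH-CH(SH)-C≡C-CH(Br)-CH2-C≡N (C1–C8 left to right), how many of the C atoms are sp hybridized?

3

C1: sp2
C2: sp2
C3: sp3
C4: sp ✓
C5: sp ✓
C6: sp3
C7: sp3
C8: sp ✓
C4, C5, C8 → 3 sp carbons.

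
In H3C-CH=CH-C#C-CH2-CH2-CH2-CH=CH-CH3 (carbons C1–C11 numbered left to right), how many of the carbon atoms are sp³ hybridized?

C1: sp3 ✓
C2: sp2
C3: sp2
C4: sp
C5: sp
C6: sp3 ✓
C7: sp3 ✓
C8: sp3 ✓
C9: sp2
C10: sp2
C11: sp3 ✓
C1, C6, C7, C8, C11 → 5 sp3 carbons.

5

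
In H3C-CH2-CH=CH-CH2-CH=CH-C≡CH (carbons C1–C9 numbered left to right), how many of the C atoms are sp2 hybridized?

4

C1: sp3
C2: sp3
C3: sp2 ✓
C4: sp2 ✓
C5: sp3
C6: sp2 ✓
C7: sp2 ✓
C8: sp
C9: sp
C3, C4, C6, C7 → 4 sp2 carbons.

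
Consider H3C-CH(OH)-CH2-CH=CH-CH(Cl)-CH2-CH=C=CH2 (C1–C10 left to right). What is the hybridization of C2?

C2: 4 σ bonds; 4 regions of electron density → sp3.

sp3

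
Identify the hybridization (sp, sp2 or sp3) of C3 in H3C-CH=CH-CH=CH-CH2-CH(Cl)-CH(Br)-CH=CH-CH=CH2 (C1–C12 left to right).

sp2

C3: 3 σ bonds, plus one π bond — 3 electron domains, sp2.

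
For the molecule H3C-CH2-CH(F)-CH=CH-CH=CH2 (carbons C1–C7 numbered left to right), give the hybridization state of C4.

C4 is sp2: 3 σ bonds, plus one π bond, 3 electron-density regions.

sp²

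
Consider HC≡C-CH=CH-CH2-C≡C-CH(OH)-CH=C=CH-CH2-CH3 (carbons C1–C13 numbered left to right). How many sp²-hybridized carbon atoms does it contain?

C1: sp
C2: sp
C3: sp2 ✓
C4: sp2 ✓
C5: sp3
C6: sp
C7: sp
C8: sp3
C9: sp2 ✓
C10: sp
C11: sp2 ✓
C12: sp3
C13: sp3
C3, C4, C9, C11 → 4 sp2 carbons.

4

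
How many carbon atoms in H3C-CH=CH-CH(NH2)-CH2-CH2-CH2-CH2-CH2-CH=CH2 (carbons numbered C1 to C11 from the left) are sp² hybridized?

C1: sp3
C2: sp2 ✓
C3: sp2 ✓
C4: sp3
C5: sp3
C6: sp3
C7: sp3
C8: sp3
C9: sp3
C10: sp2 ✓
C11: sp2 ✓
C2, C3, C10, C11 → 4 sp2 carbons.

4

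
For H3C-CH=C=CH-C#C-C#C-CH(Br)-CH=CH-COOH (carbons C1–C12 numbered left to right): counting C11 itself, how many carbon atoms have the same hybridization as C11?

C11 is sp2 (one π bond).
C1: sp3
C2: sp2 ✓
C3: sp
C4: sp2 ✓
C5: sp
C6: sp
C7: sp
C8: sp
C9: sp3
C10: sp2 ✓
C11: sp2 ✓
C12: sp2 ✓
5 carbons are sp2.

5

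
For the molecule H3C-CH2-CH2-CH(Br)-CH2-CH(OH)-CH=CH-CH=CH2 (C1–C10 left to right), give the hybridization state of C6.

C6 is sp3: 4 σ bonds, 4 electron-density regions.

sp³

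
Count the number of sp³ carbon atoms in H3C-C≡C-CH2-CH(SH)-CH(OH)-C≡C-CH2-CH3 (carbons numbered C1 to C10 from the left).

C1: sp3 ✓
C2: sp
C3: sp
C4: sp3 ✓
C5: sp3 ✓
C6: sp3 ✓
C7: sp
C8: sp
C9: sp3 ✓
C10: sp3 ✓
C1, C4, C5, C6, C9, C10 → 6 sp3 carbons.

6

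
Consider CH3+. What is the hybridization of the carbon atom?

sp^2

Three σ bonds to H, empty p orbital → sp2, trigonal planar.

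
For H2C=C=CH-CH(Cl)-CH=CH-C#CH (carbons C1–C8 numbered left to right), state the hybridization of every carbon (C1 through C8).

C1 sp2, C2 sp, C3 sp2, C4 sp3, C5 sp2, C6 sp2, C7 sp, C8 sp

C1: 3 σ bonds, plus one π bond; 3 regions of electron density → sp2.
C2 — 2 σ bonds, plus two π bonds. Steric number 2, so sp.
C3 has 3 σ bonds, plus one π bond: steric number 3 → sp2.
C4 — 4 σ bonds. Steric number 4, so sp3.
C5 carries 3 σ bonds, plus one π bond, giving a steric number of 3, so it is sp2.
C6 — 3 σ bonds, plus one π bond. Steric number 3, so sp2.
C7 (2 σ bonds, plus two π bonds) has steric number 2: sp.
C8: 2 σ bonds, plus two π bonds; 2 regions of electron density → sp.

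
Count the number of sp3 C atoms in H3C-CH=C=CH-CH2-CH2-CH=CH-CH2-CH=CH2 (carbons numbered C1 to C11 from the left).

4

C1: sp3 ✓
C2: sp2
C3: sp
C4: sp2
C5: sp3 ✓
C6: sp3 ✓
C7: sp2
C8: sp2
C9: sp3 ✓
C10: sp2
C11: sp2
C1, C5, C6, C9 → 4 sp3 carbons.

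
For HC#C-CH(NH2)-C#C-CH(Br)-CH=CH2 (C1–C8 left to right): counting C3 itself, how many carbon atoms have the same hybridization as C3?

C3 is sp3 (only σ bonds).
C1: sp
C2: sp
C3: sp3 ✓
C4: sp
C5: sp
C6: sp3 ✓
C7: sp2
C8: sp2
2 carbons are sp3.

2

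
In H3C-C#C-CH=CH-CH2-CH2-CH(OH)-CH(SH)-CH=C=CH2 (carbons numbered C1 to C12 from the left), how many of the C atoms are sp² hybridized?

4

C1: sp3
C2: sp
C3: sp
C4: sp2 ✓
C5: sp2 ✓
C6: sp3
C7: sp3
C8: sp3
C9: sp3
C10: sp2 ✓
C11: sp
C12: sp2 ✓
C4, C5, C10, C12 → 4 sp2 carbons.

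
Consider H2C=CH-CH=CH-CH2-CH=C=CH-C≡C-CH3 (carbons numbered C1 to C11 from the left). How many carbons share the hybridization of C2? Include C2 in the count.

C2 is sp2 (one π bond).
C1: sp2 ✓
C2: sp2 ✓
C3: sp2 ✓
C4: sp2 ✓
C5: sp3
C6: sp2 ✓
C7: sp
C8: sp2 ✓
C9: sp
C10: sp
C11: sp3
6 carbons are sp2.

6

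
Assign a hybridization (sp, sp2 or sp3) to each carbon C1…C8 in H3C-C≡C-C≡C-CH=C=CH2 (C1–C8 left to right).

C1 carries 4 σ bonds, giving a steric number of 4, so it is sp3.
C2 (2 σ bonds, plus two π bonds) has steric number 2: sp.
C3 (2 σ bonds, plus two π bonds) has steric number 2: sp.
C4 — 2 σ bonds, plus two π bonds. Steric number 2, so sp.
C5 — 2 σ bonds, plus two π bonds. Steric number 2, so sp.
C6 (3 σ bonds, plus one π bond) has steric number 3: sp2.
C7: 2 σ bonds, plus two π bonds; 2 regions of electron density → sp.
C8 (3 σ bonds, plus one π bond) has steric number 3: sp2.

C1 sp3, C2 sp, C3 sp, C4 sp, C5 sp, C6 sp2, C7 sp, C8 sp2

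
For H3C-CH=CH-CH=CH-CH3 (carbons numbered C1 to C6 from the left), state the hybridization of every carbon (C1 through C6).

C1 sp3, C2 sp2, C3 sp2, C4 sp2, C5 sp2, C6 sp3

C1 is sp3: 4 σ bonds, 4 electron-density regions.
C2: 3 σ bonds, plus one π bond; 3 regions of electron density → sp2.
C3 carries 3 σ bonds, plus one π bond, giving a steric number of 3, so it is sp2.
C4 — 3 σ bonds, plus one π bond. Steric number 3, so sp2.
C5 — 3 σ bonds, plus one π bond. Steric number 3, so sp2.
C6 (4 σ bonds) has steric number 4: sp3.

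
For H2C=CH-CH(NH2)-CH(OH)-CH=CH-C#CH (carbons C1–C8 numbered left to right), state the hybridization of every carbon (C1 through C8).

C1 sp2, C2 sp2, C3 sp3, C4 sp3, C5 sp2, C6 sp2, C7 sp, C8 sp

C1 — 3 σ bonds, plus one π bond. Steric number 3, so sp2.
C2: 3 σ bonds, plus one π bond — 3 electron domains, sp2.
C3 carries 4 σ bonds, giving a steric number of 4, so it is sp3.
C4: 4 σ bonds; 4 regions of electron density → sp3.
C5: 3 σ bonds, plus one π bond — 3 electron domains, sp2.
C6 carries 3 σ bonds, plus one π bond, giving a steric number of 3, so it is sp2.
C7 (2 σ bonds, plus two π bonds) has steric number 2: sp.
C8 has 2 σ bonds, plus two π bonds: steric number 2 → sp.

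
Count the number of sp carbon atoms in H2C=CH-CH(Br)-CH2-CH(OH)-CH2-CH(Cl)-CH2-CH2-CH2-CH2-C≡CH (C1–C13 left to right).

2

C1: sp2
C2: sp2
C3: sp3
C4: sp3
C5: sp3
C6: sp3
C7: sp3
C8: sp3
C9: sp3
C10: sp3
C11: sp3
C12: sp ✓
C13: sp ✓
C12, C13 → 2 sp carbons.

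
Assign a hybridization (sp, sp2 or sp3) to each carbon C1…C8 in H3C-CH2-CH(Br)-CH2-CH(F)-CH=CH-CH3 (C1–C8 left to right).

C1 is sp3: 4 σ bonds, 4 electron-density regions.
C2 (4 σ bonds) has steric number 4: sp3.
C3: 4 σ bonds; 4 regions of electron density → sp3.
C4 — 4 σ bonds. Steric number 4, so sp3.
C5 carries 4 σ bonds, giving a steric number of 4, so it is sp3.
C6: 3 σ bonds, plus one π bond; 3 regions of electron density → sp2.
C7 has 3 σ bonds, plus one π bond: steric number 3 → sp2.
C8 carries 4 σ bonds, giving a steric number of 4, so it is sp3.

C1 sp3, C2 sp3, C3 sp3, C4 sp3, C5 sp3, C6 sp2, C7 sp2, C8 sp3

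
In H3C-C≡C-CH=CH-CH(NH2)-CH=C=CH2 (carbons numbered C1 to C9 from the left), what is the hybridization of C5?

sp2

C5 is sp2: 3 σ bonds, plus one π bond, 3 electron-density regions.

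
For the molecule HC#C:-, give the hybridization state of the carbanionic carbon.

One σ bond + one lone pair = steric number 2 → sp.

sp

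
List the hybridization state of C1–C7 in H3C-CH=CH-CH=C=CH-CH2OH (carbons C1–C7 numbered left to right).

C1: 4 σ bonds; 4 regions of electron density → sp3.
C2 (3 σ bonds, plus one π bond) has steric number 3: sp2.
C3 carries 3 σ bonds, plus one π bond, giving a steric number of 3, so it is sp2.
C4: 3 σ bonds, plus one π bond; 3 regions of electron density → sp2.
C5: 2 σ bonds, plus two π bonds; 2 regions of electron density → sp.
C6 is sp2: 3 σ bonds, plus one π bond, 3 electron-density regions.
C7 has 4 σ bonds: steric number 4 → sp3.

C1 sp3, C2 sp2, C3 sp2, C4 sp2, C5 sp, C6 sp2, C7 sp3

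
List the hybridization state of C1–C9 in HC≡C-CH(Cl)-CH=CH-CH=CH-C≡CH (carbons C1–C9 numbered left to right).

C1 carries 2 σ bonds, plus two π bonds, giving a steric number of 2, so it is sp.
C2: 2 σ bonds, plus two π bonds; 2 regions of electron density → sp.
C3 has 4 σ bonds: steric number 4 → sp3.
C4 carries 3 σ bonds, plus one π bond, giving a steric number of 3, so it is sp2.
C5 is sp2: 3 σ bonds, plus one π bond, 3 electron-density regions.
C6 — 3 σ bonds, plus one π bond. Steric number 3, so sp2.
C7: 3 σ bonds, plus one π bond — 3 electron domains, sp2.
C8 carries 2 σ bonds, plus two π bonds, giving a steric number of 2, so it is sp.
C9: 2 σ bonds, plus two π bonds; 2 regions of electron density → sp.

C1 sp, C2 sp, C3 sp3, C4 sp2, C5 sp2, C6 sp2, C7 sp2, C8 sp, C9 sp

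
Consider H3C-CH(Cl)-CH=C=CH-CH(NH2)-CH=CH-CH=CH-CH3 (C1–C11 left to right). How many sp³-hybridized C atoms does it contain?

C1: sp3 ✓
C2: sp3 ✓
C3: sp2
C4: sp
C5: sp2
C6: sp3 ✓
C7: sp2
C8: sp2
C9: sp2
C10: sp2
C11: sp3 ✓
C1, C2, C6, C11 → 4 sp3 carbons.

4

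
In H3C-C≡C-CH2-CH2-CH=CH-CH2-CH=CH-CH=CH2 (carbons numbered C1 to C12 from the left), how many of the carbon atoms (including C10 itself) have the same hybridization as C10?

6

C10 is sp2 (one π bond).
C1: sp3
C2: sp
C3: sp
C4: sp3
C5: sp3
C6: sp2 ✓
C7: sp2 ✓
C8: sp3
C9: sp2 ✓
C10: sp2 ✓
C11: sp2 ✓
C12: sp2 ✓
6 carbons are sp2.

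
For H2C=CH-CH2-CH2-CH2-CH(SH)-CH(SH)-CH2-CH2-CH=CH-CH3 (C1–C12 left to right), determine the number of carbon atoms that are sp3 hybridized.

8

C1: sp2
C2: sp2
C3: sp3 ✓
C4: sp3 ✓
C5: sp3 ✓
C6: sp3 ✓
C7: sp3 ✓
C8: sp3 ✓
C9: sp3 ✓
C10: sp2
C11: sp2
C12: sp3 ✓
C3, C4, C5, C6, C7, C8, C9, C12 → 8 sp3 carbons.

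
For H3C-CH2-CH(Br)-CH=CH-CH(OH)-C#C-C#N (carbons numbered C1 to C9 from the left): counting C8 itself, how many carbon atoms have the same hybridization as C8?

3

C8 is sp (two π bonds).
C1: sp3
C2: sp3
C3: sp3
C4: sp2
C5: sp2
C6: sp3
C7: sp ✓
C8: sp ✓
C9: sp ✓
3 carbons are sp.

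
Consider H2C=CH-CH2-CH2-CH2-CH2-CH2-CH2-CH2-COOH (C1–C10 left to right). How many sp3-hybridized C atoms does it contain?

C1: sp2
C2: sp2
C3: sp3 ✓
C4: sp3 ✓
C5: sp3 ✓
C6: sp3 ✓
C7: sp3 ✓
C8: sp3 ✓
C9: sp3 ✓
C10: sp2
C3, C4, C5, C6, C7, C8, C9 → 7 sp3 carbons.

7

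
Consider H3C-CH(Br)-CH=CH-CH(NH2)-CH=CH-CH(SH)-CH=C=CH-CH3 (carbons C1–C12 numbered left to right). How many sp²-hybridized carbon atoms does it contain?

6

C1: sp3
C2: sp3
C3: sp2 ✓
C4: sp2 ✓
C5: sp3
C6: sp2 ✓
C7: sp2 ✓
C8: sp3
C9: sp2 ✓
C10: sp
C11: sp2 ✓
C12: sp3
C3, C4, C6, C7, C9, C11 → 6 sp2 carbons.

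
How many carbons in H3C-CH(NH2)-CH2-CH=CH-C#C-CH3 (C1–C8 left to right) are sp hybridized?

2

C1: sp3
C2: sp3
C3: sp3
C4: sp2
C5: sp2
C6: sp ✓
C7: sp ✓
C8: sp3
C6, C7 → 2 sp carbons.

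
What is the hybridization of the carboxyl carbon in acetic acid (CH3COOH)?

The carboxyl carbon (3 σ bonds, plus one π bond) has steric number 3: sp2.

sp²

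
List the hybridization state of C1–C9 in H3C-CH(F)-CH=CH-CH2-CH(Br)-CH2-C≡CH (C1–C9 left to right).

C1 sp3, C2 sp3, C3 sp2, C4 sp2, C5 sp3, C6 sp3, C7 sp3, C8 sp, C9 sp

C1 (4 σ bonds) has steric number 4: sp3.
C2 — 4 σ bonds. Steric number 4, so sp3.
C3 — 3 σ bonds, plus one π bond. Steric number 3, so sp2.
C4 is sp2: 3 σ bonds, plus one π bond, 3 electron-density regions.
C5 — 4 σ bonds. Steric number 4, so sp3.
C6: 4 σ bonds; 4 regions of electron density → sp3.
C7: 4 σ bonds — 4 electron domains, sp3.
C8 is sp: 2 σ bonds, plus two π bonds, 2 electron-density regions.
C9 — 2 σ bonds, plus two π bonds. Steric number 2, so sp.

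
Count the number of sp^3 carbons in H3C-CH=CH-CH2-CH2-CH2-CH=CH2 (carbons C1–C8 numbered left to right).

4

C1: sp3 ✓
C2: sp2
C3: sp2
C4: sp3 ✓
C5: sp3 ✓
C6: sp3 ✓
C7: sp2
C8: sp2
C1, C4, C5, C6 → 4 sp3 carbons.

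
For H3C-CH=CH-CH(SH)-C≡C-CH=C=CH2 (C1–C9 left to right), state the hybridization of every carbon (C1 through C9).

C1: 4 σ bonds — 4 electron domains, sp3.
C2 is sp2: 3 σ bonds, plus one π bond, 3 electron-density regions.
C3: 3 σ bonds, plus one π bond — 3 electron domains, sp2.
C4 — 4 σ bonds. Steric number 4, so sp3.
C5 — 2 σ bonds, plus two π bonds. Steric number 2, so sp.
C6 carries 2 σ bonds, plus two π bonds, giving a steric number of 2, so it is sp.
C7 is sp2: 3 σ bonds, plus one π bond, 3 electron-density regions.
C8 has 2 σ bonds, plus two π bonds: steric number 2 → sp.
C9: 3 σ bonds, plus one π bond — 3 electron domains, sp2.

C1 sp3, C2 sp2, C3 sp2, C4 sp3, C5 sp, C6 sp, C7 sp2, C8 sp, C9 sp2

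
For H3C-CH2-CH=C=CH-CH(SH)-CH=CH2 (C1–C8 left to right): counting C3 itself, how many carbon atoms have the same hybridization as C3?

C3 is sp2 (one π bond).
C1: sp3
C2: sp3
C3: sp2 ✓
C4: sp
C5: sp2 ✓
C6: sp3
C7: sp2 ✓
C8: sp2 ✓
4 carbons are sp2.

4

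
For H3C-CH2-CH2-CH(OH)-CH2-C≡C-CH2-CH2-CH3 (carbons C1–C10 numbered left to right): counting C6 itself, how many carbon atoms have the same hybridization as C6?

C6 is sp (two π bonds).
C1: sp3
C2: sp3
C3: sp3
C4: sp3
C5: sp3
C6: sp ✓
C7: sp ✓
C8: sp3
C9: sp3
C10: sp3
2 carbons are sp.

2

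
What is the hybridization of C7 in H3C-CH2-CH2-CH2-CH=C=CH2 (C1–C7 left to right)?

C7 is sp2: 3 σ bonds, plus one π bond, 3 electron-density regions.

sp²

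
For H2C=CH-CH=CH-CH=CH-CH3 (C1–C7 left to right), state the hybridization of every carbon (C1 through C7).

C1 sp2, C2 sp2, C3 sp2, C4 sp2, C5 sp2, C6 sp2, C7 sp3

C1 has 3 σ bonds, plus one π bond: steric number 3 → sp2.
C2: 3 σ bonds, plus one π bond — 3 electron domains, sp2.
C3: 3 σ bonds, plus one π bond; 3 regions of electron density → sp2.
C4 — 3 σ bonds, plus one π bond. Steric number 3, so sp2.
C5 is sp2: 3 σ bonds, plus one π bond, 3 electron-density regions.
C6 (3 σ bonds, plus one π bond) has steric number 3: sp2.
C7 (4 σ bonds) has steric number 4: sp3.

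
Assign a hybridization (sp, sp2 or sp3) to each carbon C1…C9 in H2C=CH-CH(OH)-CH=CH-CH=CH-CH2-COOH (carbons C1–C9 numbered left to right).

C1 sp2, C2 sp2, C3 sp3, C4 sp2, C5 sp2, C6 sp2, C7 sp2, C8 sp3, C9 sp2

C1 (3 σ bonds, plus one π bond) has steric number 3: sp2.
C2: 3 σ bonds, plus one π bond; 3 regions of electron density → sp2.
C3 has 4 σ bonds: steric number 4 → sp3.
C4 has 3 σ bonds, plus one π bond: steric number 3 → sp2.
C5 — 3 σ bonds, plus one π bond. Steric number 3, so sp2.
C6 carries 3 σ bonds, plus one π bond, giving a steric number of 3, so it is sp2.
C7: 3 σ bonds, plus one π bond; 3 regions of electron density → sp2.
C8 — 4 σ bonds. Steric number 4, so sp3.
C9 is sp2: 3 σ bonds, plus one π bond, 3 electron-density regions.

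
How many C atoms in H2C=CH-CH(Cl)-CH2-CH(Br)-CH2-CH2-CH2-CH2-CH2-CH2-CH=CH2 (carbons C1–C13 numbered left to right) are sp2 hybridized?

4

C1: sp2 ✓
C2: sp2 ✓
C3: sp3
C4: sp3
C5: sp3
C6: sp3
C7: sp3
C8: sp3
C9: sp3
C10: sp3
C11: sp3
C12: sp2 ✓
C13: sp2 ✓
C1, C2, C12, C13 → 4 sp2 carbons.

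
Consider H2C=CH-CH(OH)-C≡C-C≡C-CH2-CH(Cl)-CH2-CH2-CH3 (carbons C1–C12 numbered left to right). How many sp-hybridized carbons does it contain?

4

C1: sp2
C2: sp2
C3: sp3
C4: sp ✓
C5: sp ✓
C6: sp ✓
C7: sp ✓
C8: sp3
C9: sp3
C10: sp3
C11: sp3
C12: sp3
C4, C5, C6, C7 → 4 sp carbons.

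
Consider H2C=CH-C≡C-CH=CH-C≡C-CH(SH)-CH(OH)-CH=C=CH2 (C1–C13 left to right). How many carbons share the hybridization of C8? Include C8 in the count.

5

C8 is sp (two π bonds).
C1: sp2
C2: sp2
C3: sp ✓
C4: sp ✓
C5: sp2
C6: sp2
C7: sp ✓
C8: sp ✓
C9: sp3
C10: sp3
C11: sp2
C12: sp ✓
C13: sp2
5 carbons are sp.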